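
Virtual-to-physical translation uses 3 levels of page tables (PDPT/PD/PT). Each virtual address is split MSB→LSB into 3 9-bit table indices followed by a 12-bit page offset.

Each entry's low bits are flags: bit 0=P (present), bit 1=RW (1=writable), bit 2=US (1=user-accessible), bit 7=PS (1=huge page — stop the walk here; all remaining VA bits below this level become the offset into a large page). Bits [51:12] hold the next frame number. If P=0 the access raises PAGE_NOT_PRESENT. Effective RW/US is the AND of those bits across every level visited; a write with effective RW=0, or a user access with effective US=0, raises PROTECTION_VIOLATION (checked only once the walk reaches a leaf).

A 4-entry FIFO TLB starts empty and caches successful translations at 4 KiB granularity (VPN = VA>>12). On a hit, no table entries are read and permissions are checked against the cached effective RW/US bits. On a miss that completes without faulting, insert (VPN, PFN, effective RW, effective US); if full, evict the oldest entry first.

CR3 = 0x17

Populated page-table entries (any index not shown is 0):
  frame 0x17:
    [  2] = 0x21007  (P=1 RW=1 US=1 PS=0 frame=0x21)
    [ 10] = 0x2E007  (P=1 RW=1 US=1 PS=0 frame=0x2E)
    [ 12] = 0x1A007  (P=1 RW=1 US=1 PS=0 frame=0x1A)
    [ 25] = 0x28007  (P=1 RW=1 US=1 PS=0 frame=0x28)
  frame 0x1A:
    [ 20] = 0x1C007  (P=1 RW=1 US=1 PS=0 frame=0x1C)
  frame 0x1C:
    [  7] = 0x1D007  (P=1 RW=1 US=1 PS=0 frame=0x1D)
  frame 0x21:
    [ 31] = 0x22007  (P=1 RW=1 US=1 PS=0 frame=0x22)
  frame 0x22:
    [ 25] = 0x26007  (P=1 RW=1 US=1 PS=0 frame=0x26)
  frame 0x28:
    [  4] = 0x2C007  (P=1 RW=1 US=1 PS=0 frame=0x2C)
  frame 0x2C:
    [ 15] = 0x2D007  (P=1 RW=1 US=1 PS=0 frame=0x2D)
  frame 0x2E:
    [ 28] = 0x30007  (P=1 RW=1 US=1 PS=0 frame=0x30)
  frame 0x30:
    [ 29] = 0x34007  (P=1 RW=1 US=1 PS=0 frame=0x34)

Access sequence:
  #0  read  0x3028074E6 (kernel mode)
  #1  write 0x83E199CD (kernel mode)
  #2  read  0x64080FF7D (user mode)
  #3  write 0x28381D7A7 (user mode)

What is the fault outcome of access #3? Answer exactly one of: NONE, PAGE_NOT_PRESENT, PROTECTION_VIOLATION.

Per-access translation:
#0 VA=0x3028074E6 (r,kernel):
  L0: frame=0x17 idx=12 entry=0x1A007 [P=1 RW=1 US=1 PS=0]
  L1: frame=0x1A idx=20 entry=0x1C007 [P=1 RW=1 US=1 PS=0]
  L2: frame=0x1C idx=7 entry=0x1D007 [P=1 RW=1 US=1 PS=0]
  ⇒ phys 0x1D4E6  [3 reads]
#1 VA=0x83E199CD (w,kernel):
  L0: frame=0x17 idx=2 entry=0x21007 [P=1 RW=1 US=1 PS=0]
  L1: frame=0x21 idx=31 entry=0x22007 [P=1 RW=1 US=1 PS=0]
  L2: frame=0x22 idx=25 entry=0x26007 [P=1 RW=1 US=1 PS=0]
  ⇒ phys 0x269CD  [3 reads]
#2 VA=0x64080FF7D (r,user):
  L0: frame=0x17 idx=25 entry=0x28007 [P=1 RW=1 US=1 PS=0]
  L1: frame=0x28 idx=4 entry=0x2C007 [P=1 RW=1 US=1 PS=0]
  L2: frame=0x2C idx=15 entry=0x2D007 [P=1 RW=1 US=1 PS=0]
  ⇒ phys 0x2DF7D  [3 reads]
#3 VA=0x28381D7A7 (w,user):
  L0: frame=0x17 idx=10 entry=0x2E007 [P=1 RW=1 US=1 PS=0]
  L1: frame=0x2E idx=28 entry=0x30007 [P=1 RW=1 US=1 PS=0]
  L2: frame=0x30 idx=29 entry=0x34007 [P=1 RW=1 US=1 PS=0]
  ⇒ phys 0x347A7  [3 reads]

Access #3 fault: NONE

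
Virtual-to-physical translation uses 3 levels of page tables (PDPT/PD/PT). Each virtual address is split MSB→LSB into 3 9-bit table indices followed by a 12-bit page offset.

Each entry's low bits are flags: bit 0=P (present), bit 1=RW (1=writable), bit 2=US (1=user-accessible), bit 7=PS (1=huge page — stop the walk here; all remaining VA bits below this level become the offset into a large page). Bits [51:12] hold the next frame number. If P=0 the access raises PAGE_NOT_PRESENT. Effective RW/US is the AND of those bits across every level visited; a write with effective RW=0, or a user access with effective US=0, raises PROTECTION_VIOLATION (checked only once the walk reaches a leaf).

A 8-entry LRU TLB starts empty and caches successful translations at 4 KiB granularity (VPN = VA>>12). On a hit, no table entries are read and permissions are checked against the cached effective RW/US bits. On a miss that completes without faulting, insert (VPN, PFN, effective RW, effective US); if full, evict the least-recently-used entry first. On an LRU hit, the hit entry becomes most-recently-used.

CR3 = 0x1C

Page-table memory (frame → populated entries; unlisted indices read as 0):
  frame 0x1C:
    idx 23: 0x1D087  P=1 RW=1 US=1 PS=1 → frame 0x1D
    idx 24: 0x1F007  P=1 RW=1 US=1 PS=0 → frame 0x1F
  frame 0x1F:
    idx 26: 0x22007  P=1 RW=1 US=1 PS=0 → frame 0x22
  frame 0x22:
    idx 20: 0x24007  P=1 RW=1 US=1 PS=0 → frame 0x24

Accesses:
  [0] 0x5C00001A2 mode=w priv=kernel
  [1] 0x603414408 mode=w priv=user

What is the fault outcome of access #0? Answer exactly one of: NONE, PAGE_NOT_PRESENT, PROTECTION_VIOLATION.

Walk each access:
#0 VA=0x5C00001A2 (w,kernel):
  lvl0: tbl 0x1C, slot 23 ⇒ 0x1D087 (P1/RW1/US1/PS1)
  ⇒ phys 0x1D1A2 (huge @L0)  [1 reads]
#1 VA=0x603414408 (w,user):
  lvl0: tbl 0x1C, slot 24 ⇒ 0x1F007 (P1/RW1/US1/PS0)
  lvl1: tbl 0x1F, slot 26 ⇒ 0x22007 (P1/RW1/US1/PS0)
  lvl2: tbl 0x22, slot 20 ⇒ 0x24007 (P1/RW1/US1/PS0)
  ⇒ phys 0x24408  [3 reads]

Access #0 fault: NONE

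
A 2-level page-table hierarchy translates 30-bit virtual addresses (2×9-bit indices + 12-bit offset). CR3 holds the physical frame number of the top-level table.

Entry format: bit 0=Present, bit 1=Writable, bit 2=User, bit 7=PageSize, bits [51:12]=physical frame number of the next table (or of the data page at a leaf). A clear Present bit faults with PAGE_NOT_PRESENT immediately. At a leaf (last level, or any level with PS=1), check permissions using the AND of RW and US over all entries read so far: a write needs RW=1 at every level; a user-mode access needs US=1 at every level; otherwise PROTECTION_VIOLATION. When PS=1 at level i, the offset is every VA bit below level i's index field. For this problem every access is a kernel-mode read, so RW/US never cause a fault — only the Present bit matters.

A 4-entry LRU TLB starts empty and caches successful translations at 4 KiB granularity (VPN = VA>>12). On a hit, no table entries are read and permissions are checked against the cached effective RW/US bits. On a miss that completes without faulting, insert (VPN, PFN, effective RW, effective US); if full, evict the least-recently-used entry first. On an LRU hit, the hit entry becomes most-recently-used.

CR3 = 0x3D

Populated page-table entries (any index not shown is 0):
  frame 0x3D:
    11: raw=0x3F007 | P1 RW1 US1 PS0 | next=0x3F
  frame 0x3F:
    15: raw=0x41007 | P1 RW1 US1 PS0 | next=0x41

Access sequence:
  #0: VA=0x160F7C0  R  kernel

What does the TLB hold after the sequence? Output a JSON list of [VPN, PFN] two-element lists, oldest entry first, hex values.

Trace:
#0 VA=0x160F7C0 (r,kernel):
  L0: frame=0x3D idx=11 entry=0x3F007 [P=1 RW=1 US=1 PS=0]
  L1: frame=0x3F idx=15 entry=0x41007 [P=1 RW=1 US=1 PS=0]
  → PA=0x417C0  (2 entries read)

TLB: [["0x160F", "0x41"]]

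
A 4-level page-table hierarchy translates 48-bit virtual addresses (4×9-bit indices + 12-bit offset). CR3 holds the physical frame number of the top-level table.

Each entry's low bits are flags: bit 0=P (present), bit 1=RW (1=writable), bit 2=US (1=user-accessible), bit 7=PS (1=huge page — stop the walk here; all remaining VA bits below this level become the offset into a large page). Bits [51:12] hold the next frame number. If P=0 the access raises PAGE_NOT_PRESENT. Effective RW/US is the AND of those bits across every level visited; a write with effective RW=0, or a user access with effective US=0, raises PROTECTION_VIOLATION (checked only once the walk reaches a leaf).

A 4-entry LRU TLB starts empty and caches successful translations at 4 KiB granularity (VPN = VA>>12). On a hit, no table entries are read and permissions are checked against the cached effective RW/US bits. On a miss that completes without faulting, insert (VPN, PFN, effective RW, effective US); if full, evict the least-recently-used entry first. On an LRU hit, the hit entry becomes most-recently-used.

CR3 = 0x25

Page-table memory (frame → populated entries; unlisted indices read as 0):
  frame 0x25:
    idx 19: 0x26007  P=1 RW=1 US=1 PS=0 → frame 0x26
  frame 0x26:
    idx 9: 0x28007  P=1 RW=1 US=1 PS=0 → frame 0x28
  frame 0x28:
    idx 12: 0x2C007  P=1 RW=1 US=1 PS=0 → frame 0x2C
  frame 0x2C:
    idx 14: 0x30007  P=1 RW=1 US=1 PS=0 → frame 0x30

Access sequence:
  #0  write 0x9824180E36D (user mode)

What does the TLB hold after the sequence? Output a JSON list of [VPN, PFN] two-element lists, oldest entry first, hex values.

Walk each access:
#0 VA=0x9824180E36D (w,user):
  L0: frame=0x25 idx=19 entry=0x26007 [P=1 RW=1 US=1 PS=0]
  L1: frame=0x26 idx=9 entry=0x28007 [P=1 RW=1 US=1 PS=0]
  L2: frame=0x28 idx=12 entry=0x2C007 [P=1 RW=1 US=1 PS=0]
  L3: frame=0x2C idx=14 entry=0x30007 [P=1 RW=1 US=1 PS=0]
  ⇒ phys 0x3036D  [4 reads]

TLB: [["0x9824180E", "0x30"]]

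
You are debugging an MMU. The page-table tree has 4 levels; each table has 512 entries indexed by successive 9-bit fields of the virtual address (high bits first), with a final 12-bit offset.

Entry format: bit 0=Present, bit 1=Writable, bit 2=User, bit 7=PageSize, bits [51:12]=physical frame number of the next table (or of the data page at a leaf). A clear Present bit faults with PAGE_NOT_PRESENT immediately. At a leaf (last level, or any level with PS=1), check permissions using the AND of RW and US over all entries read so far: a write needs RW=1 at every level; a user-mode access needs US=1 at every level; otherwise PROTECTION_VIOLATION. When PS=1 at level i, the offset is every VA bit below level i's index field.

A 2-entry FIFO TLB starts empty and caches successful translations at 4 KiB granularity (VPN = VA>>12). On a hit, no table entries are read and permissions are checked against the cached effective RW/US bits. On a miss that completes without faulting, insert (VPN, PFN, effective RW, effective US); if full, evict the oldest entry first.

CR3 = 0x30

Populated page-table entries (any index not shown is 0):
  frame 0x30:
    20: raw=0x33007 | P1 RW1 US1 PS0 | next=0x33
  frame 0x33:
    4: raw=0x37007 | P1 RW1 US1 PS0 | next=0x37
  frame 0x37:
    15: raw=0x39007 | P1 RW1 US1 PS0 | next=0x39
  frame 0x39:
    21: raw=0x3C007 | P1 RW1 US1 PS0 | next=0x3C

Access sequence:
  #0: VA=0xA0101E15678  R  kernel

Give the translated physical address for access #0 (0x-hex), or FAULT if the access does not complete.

Trace:
#0 VA=0xA0101E15678 (r,kernel):
  lvl0: tbl 0x30, slot 20 ⇒ 0x33007 (P1/RW1/US1/PS0)
  lvl1: tbl 0x33, slot 4 ⇒ 0x37007 (P1/RW1/US1/PS0)
  lvl2: tbl 0x37, slot 15 ⇒ 0x39007 (P1/RW1/US1/PS0)
  lvl3: tbl 0x39, slot 21 ⇒ 0x3C007 (P1/RW1/US1/PS0)
  ⇒ phys 0x3C678  [4 reads]

Access #0 PA: 0x3C678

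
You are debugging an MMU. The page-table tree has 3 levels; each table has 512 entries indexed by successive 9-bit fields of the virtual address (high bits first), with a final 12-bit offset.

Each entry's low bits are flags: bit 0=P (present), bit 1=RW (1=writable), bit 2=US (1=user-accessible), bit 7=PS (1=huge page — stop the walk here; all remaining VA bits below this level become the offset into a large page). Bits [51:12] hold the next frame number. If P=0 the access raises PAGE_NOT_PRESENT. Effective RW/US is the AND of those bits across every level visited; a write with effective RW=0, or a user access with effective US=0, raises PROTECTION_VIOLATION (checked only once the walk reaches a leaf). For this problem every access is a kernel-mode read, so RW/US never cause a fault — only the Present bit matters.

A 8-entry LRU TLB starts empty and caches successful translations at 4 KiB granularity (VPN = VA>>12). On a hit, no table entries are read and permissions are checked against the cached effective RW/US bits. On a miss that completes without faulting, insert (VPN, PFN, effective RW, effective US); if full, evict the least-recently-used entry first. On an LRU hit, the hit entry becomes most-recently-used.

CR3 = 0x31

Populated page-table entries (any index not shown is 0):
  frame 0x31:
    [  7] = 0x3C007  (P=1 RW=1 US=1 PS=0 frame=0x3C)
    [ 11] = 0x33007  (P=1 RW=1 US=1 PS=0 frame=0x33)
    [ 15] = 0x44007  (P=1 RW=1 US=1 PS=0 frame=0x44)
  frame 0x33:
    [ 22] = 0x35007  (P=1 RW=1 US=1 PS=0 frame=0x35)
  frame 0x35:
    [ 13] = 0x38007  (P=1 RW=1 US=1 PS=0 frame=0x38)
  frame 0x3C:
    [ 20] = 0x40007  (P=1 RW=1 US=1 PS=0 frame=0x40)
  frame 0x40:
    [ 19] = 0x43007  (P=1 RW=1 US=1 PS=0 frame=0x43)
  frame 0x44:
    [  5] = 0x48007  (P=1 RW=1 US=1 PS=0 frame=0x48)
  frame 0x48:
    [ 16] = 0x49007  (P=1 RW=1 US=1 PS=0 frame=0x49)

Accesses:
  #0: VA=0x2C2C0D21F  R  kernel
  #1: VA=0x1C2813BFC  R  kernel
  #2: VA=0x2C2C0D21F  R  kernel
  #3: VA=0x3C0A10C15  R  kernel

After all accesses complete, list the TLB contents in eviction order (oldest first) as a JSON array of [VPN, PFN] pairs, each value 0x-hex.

Per-access translation:
#0 VA=0x2C2C0D21F (r,kernel):
  L0 @0x31[11] → 0x33007  P=1,RW=1,US=1,PS=0
  L1 @0x33[22] → 0x35007  P=1,RW=1,US=1,PS=0
  L2 @0x35[13] → 0x38007  P=1,RW=1,US=1,PS=0
  ⇒ phys 0x3821F  [3 reads]
#1 VA=0x1C2813BFC (r,kernel):
  L0 @0x31[7] → 0x3C007  P=1,RW=1,US=1,PS=0
  L1 @0x3C[20] → 0x40007  P=1,RW=1,US=1,PS=0
  L2 @0x40[19] → 0x43007  P=1,RW=1,US=1,PS=0
  ⇒ phys 0x43BFC  [3 reads]
#2 VA=0x2C2C0D21F (r,kernel):
  TLB hit vpn=0x2C2C0D → PA=0x3821F
#3 VA=0x3C0A10C15 (r,kernel):
  L0 @0x31[15] → 0x44007  P=1,RW=1,US=1,PS=0
  L1 @0x44[5] → 0x48007  P=1,RW=1,US=1,PS=0
  L2 @0x48[16] → 0x49007  P=1,RW=1,US=1,PS=0
  ⇒ phys 0x49C15  [3 reads]

TLB: [["0x1C2813", "0x43"], ["0x2C2C0D", "0x38"], ["0x3C0A10", "0x49"]]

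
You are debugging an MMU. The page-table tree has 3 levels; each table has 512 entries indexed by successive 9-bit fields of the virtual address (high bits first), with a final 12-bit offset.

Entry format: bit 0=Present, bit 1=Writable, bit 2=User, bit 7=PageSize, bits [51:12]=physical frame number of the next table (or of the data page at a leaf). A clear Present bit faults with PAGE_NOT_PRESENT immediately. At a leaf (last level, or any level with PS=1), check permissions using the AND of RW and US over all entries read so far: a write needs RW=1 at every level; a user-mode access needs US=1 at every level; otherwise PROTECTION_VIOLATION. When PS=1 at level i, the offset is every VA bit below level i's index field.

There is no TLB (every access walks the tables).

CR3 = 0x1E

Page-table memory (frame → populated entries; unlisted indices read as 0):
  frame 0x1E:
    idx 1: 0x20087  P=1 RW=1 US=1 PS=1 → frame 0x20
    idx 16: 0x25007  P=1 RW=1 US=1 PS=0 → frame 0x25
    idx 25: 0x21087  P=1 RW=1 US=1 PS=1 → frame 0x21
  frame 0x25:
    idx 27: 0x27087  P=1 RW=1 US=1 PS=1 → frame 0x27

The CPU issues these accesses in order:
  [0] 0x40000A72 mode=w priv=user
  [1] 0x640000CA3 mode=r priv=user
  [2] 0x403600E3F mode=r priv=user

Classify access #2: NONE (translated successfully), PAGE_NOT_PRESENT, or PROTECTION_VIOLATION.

Per-access translation:
#0 VA=0x40000A72 (w,user):
  L0: frame=0x1E idx=1 entry=0x20087 [P=1 RW=1 US=1 PS=1]
  → PA=0x20A72 (huge @L0)  (1 entries read)
#1 VA=0x640000CA3 (r,user):
  L0: frame=0x1E idx=25 entry=0x21087 [P=1 RW=1 US=1 PS=1]
  → PA=0x21CA3 (huge @L0)  (1 entries read)
#2 VA=0x403600E3F (r,user):
  L0: frame=0x1E idx=16 entry=0x25007 [P=1 RW=1 US=1 PS=0]
  L1: frame=0x25 idx=27 entry=0x27087 [P=1 RW=1 US=1 PS=1]
  → PA=0x27E3F (huge @L1)  (2 entries read)

Access #2 fault: NONE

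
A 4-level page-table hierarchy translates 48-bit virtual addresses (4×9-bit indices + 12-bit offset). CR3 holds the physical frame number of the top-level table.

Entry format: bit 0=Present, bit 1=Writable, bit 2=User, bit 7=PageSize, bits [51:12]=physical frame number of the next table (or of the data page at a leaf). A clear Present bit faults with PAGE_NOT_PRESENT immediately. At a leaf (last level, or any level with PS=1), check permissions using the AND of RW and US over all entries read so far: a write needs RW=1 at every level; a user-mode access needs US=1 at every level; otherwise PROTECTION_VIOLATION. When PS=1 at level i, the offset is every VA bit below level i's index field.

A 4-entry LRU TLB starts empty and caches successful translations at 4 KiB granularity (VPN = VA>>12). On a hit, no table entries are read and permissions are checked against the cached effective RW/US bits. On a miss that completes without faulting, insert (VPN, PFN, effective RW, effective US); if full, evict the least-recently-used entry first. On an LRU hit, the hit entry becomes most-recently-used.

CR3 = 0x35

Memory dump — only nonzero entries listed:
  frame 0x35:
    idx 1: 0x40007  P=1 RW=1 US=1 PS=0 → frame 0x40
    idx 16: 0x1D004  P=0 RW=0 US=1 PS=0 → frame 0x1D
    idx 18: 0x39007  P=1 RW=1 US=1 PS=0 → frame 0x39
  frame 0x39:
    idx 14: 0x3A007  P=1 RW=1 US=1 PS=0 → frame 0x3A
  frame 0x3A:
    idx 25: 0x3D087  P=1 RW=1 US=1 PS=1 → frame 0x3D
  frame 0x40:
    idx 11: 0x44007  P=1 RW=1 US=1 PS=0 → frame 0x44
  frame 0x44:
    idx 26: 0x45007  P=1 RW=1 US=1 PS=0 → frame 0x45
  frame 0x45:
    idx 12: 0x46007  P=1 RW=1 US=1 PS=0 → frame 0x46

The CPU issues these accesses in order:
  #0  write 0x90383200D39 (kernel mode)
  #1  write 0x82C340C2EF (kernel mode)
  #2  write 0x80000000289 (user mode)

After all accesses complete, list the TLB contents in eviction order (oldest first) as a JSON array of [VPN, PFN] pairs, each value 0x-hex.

Trace:
#0 VA=0x90383200D39 (w,kernel):
  L0: frame=0x35 idx=18 entry=0x39007 [P=1 RW=1 US=1 PS=0]
  L1: frame=0x39 idx=14 entry=0x3A007 [P=1 RW=1 US=1 PS=0]
  L2: frame=0x3A idx=25 entry=0x3D087 [P=1 RW=1 US=1 PS=1]
  ⇒ phys 0x3DD39 (huge @L2)  [3 reads]
#1 VA=0x82C340C2EF (w,kernel):
  L0: frame=0x35 idx=1 entry=0x40007 [P=1 RW=1 US=1 PS=0]
  L1: frame=0x40 idx=11 entry=0x44007 [P=1 RW=1 US=1 PS=0]
  L2: frame=0x44 idx=26 entry=0x45007 [P=1 RW=1 US=1 PS=0]
  L3: frame=0x45 idx=12 entry=0x46007 [P=1 RW=1 US=1 PS=0]
  ⇒ phys 0x462EF  [4 reads]
#2 VA=0x80000000289 (w,user):
  L0: frame=0x35 idx=16 entry=0x1D004 [P=0 RW=0 US=1 PS=0]
  ⇒ fault: PAGE_NOT_PRESENT  — 1 lookups

TLB: [["0x90383200", "0x3D"], ["0x82C340C", "0x46"]]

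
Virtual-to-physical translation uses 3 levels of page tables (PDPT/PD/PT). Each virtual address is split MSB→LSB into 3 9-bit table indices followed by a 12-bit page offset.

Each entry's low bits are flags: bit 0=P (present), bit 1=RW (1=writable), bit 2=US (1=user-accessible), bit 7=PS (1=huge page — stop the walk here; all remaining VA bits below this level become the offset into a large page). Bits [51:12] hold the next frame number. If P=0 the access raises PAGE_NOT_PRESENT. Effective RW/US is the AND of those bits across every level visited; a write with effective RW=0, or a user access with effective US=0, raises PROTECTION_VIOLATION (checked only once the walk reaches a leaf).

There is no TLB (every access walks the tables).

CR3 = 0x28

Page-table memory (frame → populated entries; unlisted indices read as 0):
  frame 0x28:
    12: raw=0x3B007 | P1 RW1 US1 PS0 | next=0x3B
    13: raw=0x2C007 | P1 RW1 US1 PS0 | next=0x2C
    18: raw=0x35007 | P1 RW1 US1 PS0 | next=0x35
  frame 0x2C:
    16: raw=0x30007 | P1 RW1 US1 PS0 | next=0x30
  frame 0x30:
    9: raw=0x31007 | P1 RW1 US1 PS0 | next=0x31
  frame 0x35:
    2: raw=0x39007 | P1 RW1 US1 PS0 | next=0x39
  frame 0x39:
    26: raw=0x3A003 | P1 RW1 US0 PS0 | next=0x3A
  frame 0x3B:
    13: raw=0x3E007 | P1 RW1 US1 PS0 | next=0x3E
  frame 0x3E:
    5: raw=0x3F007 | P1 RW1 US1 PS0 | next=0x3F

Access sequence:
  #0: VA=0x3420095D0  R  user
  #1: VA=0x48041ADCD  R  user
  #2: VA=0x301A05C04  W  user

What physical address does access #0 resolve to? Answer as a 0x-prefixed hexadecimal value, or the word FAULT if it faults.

Walk each access:
#0 VA=0x3420095D0 (r,user):
  L0 @0x28[13] → 0x2C007  P=1,RW=1,US=1,PS=0
  L1 @0x2C[16] → 0x30007  P=1,RW=1,US=1,PS=0
  L2 @0x30[9] → 0x31007  P=1,RW=1,US=1,PS=0
  ✓ 0x315D0  — 3 lookups
#1 VA=0x48041ADCD (r,user):
  L0 @0x28[18] → 0x35007  P=1,RW=1,US=1,PS=0
  L1 @0x35[2] → 0x39007  P=1,RW=1,US=1,PS=0
  L2 @0x39[26] → 0x3A003  P=1,RW=1,US=0,PS=0
  ✗ PROTECTION_VIOLATION  [3 reads]
#2 VA=0x301A05C04 (w,user):
  L0 @0x28[12] → 0x3B007  P=1,RW=1,US=1,PS=0
  L1 @0x3B[13] → 0x3E007  P=1,RW=1,US=1,PS=0
  L2 @0x3E[5] → 0x3F007  P=1,RW=1,US=1,PS=0
  ✓ 0x3FC04  — 3 lookups

Access #0 PA: 0x315D0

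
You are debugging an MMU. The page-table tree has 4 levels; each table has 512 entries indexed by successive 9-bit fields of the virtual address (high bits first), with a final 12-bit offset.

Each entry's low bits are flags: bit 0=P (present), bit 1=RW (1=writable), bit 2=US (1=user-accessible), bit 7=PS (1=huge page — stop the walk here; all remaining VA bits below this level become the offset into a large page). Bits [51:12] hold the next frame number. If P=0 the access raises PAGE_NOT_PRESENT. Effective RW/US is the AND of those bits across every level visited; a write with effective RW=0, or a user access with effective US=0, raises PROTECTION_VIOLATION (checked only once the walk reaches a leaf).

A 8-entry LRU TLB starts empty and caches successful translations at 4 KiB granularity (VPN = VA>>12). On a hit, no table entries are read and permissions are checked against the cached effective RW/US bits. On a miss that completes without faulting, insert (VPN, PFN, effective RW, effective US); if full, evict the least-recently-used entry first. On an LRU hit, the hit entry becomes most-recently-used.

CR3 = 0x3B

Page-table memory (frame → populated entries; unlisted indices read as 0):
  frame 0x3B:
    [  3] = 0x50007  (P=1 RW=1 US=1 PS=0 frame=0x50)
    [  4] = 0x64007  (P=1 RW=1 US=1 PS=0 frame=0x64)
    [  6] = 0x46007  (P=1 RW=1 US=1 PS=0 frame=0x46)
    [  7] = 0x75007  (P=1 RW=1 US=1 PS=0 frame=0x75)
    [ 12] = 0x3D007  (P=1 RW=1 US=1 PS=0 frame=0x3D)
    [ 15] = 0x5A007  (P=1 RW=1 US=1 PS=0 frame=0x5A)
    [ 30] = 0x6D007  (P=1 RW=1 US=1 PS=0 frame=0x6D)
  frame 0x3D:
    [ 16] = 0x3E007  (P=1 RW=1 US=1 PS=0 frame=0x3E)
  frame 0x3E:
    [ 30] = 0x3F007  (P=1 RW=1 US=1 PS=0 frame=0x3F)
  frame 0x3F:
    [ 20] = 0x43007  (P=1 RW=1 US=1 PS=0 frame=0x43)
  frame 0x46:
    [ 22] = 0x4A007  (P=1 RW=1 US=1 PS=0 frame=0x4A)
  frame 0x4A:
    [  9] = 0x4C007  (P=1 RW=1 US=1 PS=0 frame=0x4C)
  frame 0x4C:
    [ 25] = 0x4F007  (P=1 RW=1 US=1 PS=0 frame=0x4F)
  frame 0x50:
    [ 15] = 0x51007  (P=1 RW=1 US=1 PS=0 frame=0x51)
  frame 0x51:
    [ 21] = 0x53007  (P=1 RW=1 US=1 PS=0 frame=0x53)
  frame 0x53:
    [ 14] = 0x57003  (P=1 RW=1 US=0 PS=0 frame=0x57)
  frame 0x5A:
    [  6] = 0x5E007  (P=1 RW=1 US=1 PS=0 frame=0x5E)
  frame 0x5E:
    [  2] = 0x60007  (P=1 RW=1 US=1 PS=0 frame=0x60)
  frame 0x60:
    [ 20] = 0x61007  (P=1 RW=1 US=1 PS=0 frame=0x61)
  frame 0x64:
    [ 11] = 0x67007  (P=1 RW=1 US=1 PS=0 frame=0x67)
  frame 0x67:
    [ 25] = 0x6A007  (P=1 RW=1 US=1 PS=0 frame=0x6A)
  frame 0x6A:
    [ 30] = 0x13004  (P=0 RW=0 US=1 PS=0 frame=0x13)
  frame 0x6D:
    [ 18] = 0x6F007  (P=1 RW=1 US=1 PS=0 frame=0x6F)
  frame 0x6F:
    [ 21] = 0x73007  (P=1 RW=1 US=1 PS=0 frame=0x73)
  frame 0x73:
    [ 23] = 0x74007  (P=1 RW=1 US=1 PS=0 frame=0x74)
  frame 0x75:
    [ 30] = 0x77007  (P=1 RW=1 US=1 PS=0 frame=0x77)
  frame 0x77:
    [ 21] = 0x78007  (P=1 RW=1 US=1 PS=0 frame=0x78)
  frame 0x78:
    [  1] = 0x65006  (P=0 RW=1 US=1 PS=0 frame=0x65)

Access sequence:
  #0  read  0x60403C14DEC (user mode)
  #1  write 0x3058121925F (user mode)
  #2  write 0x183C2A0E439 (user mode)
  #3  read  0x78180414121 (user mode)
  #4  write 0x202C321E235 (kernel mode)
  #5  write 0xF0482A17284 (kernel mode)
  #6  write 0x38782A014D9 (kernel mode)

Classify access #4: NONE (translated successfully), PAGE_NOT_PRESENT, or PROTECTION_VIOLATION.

Trace:
#0 VA=0x60403C14DEC (r,user):
  L0 @0x3B[12] → 0x3D007  P=1,RW=1,US=1,PS=0
  L1 @0x3D[16] → 0x3E007  P=1,RW=1,US=1,PS=0
  L2 @0x3E[30] → 0x3F007  P=1,RW=1,US=1,PS=0
  L3 @0x3F[20] → 0x43007  P=1,RW=1,US=1,PS=0
  ✓ 0x43DEC  — 4 lookups
#1 VA=0x3058121925F (w,user):
  L0 @0x3B[6] → 0x46007  P=1,RW=1,US=1,PS=0
  L1 @0x46[22] → 0x4A007  P=1,RW=1,US=1,PS=0
  L2 @0x4A[9] → 0x4C007  P=1,RW=1,US=1,PS=0
  L3 @0x4C[25] → 0x4F007  P=1,RW=1,US=1,PS=0
  ✓ 0x4F25F  — 4 lookups
#2 VA=0x183C2A0E439 (w,user):
  L0 @0x3B[3] → 0x50007  P=1,RW=1,US=1,PS=0
  L1 @0x50[15] → 0x51007  P=1,RW=1,US=1,PS=0
  L2 @0x51[21] → 0x53007  P=1,RW=1,US=1,PS=0
  L3 @0x53[14] → 0x57003  P=1,RW=1,US=0,PS=0
  → PROTECTION_VIOLATION  (4 entries read)
#3 VA=0x78180414121 (r,user):
  L0 @0x3B[15] → 0x5A007  P=1,RW=1,US=1,PS=0
  L1 @0x5A[6] → 0x5E007  P=1,RW=1,US=1,PS=0
  L2 @0x5E[2] → 0x60007  P=1,RW=1,US=1,PS=0
  L3 @0x60[20] → 0x61007  P=1,RW=1,US=1,PS=0
  ✓ 0x61121  — 4 lookups
#4 VA=0x202C321E235 (w,kernel):
  L0 @0x3B[4] → 0x64007  P=1,RW=1,US=1,PS=0
  L1 @0x64[11] → 0x67007  P=1,RW=1,US=1,PS=0
  L2 @0x67[25] → 0x6A007  P=1,RW=1,US=1,PS=0
  L3 @0x6A[30] → 0x13004  P=0,RW=0,US=1,PS=0
  → PAGE_NOT_PRESENT  (4 entries read)
#5 VA=0xF0482A17284 (w,kernel):
  L0 @0x3B[30] → 0x6D007  P=1,RW=1,US=1,PS=0
  L1 @0x6D[18] → 0x6F007  P=1,RW=1,US=1,PS=0
  L2 @0x6F[21] → 0x73007  P=1,RW=1,US=1,PS=0
  L3 @0x73[23] → 0x74007  P=1,RW=1,US=1,PS=0
  ✓ 0x74284  — 4 lookups
#6 VA=0x38782A014D9 (w,kernel):
  L0 @0x3B[7] → 0x75007  P=1,RW=1,US=1,PS=0
  L1 @0x75[30] → 0x77007  P=1,RW=1,US=1,PS=0
  L2 @0x77[21] → 0x78007  P=1,RW=1,US=1,PS=0
  L3 @0x78[1] → 0x65006  P=0,RW=1,US=1,PS=0
  → PAGE_NOT_PRESENT  (4 entries read)

Access #4 fault: PAGE_NOT_PRESENT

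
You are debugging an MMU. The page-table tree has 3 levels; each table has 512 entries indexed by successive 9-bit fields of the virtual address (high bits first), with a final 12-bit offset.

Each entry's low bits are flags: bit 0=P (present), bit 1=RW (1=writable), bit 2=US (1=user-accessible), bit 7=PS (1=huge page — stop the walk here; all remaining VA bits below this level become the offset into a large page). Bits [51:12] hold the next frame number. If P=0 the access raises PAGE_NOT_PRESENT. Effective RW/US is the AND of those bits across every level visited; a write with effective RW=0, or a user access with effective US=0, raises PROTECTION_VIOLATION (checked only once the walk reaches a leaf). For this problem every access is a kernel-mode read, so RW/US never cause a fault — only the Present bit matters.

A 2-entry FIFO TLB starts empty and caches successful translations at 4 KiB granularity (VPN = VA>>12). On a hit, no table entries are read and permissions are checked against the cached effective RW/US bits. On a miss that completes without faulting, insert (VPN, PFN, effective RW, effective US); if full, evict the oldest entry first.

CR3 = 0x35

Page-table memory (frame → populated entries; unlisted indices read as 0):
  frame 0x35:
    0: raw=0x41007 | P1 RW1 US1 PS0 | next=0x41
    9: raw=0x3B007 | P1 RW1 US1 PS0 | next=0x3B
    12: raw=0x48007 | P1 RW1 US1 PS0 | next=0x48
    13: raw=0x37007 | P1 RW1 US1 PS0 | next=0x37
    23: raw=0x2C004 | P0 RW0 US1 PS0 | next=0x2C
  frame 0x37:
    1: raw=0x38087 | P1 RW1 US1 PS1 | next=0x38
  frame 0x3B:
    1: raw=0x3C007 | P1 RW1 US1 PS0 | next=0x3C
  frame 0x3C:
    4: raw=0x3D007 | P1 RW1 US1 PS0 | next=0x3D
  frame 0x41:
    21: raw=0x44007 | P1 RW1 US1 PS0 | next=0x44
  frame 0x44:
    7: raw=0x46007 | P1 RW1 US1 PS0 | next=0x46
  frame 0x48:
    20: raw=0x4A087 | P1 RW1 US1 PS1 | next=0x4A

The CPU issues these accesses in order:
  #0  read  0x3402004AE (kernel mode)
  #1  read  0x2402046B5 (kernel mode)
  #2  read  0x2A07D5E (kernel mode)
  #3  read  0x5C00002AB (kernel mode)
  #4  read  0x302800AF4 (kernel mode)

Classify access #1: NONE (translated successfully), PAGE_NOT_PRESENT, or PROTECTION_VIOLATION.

Per-access translation:
#0 VA=0x3402004AE (r,kernel):
  L0 @0x35[13] → 0x37007  P=1,RW=1,US=1,PS=0
  L1 @0x37[1] → 0x38087  P=1,RW=1,US=1,PS=1
  → PA=0x384AE (huge @L1)  (2 entries read)
#1 VA=0x2402046B5 (r,kernel):
  L0 @0x35[9] → 0x3B007  P=1,RW=1,US=1,PS=0
  L1 @0x3B[1] → 0x3C007  P=1,RW=1,US=1,PS=0
  L2 @0x3C[4] → 0x3D007  P=1,RW=1,US=1,PS=0
  → PA=0x3D6B5  (3 entries read)
#2 VA=0x2A07D5E (r,kernel):
  L0 @0x35[0] → 0x41007  P=1,RW=1,US=1,PS=0
  L1 @0x41[21] → 0x44007  P=1,RW=1,US=1,PS=0
  L2 @0x44[7] → 0x46007  P=1,RW=1,US=1,PS=0
  → PA=0x46D5E  (3 entries read)
#3 VA=0x5C00002AB (r,kernel):
  L0 @0x35[23] → 0x2C004  P=0,RW=0,US=1,PS=0
  ⇒ fault: PAGE_NOT_PRESENT  — 1 lookups
#4 VA=0x302800AF4 (r,kernel):
  L0 @0x35[12] → 0x48007  P=1,RW=1,US=1,PS=0
  L1 @0x48[20] → 0x4A087  P=1,RW=1,US=1,PS=1
  → PA=0x4AAF4 (huge @L1)  (2 entries read)

Access #1 fault: NONE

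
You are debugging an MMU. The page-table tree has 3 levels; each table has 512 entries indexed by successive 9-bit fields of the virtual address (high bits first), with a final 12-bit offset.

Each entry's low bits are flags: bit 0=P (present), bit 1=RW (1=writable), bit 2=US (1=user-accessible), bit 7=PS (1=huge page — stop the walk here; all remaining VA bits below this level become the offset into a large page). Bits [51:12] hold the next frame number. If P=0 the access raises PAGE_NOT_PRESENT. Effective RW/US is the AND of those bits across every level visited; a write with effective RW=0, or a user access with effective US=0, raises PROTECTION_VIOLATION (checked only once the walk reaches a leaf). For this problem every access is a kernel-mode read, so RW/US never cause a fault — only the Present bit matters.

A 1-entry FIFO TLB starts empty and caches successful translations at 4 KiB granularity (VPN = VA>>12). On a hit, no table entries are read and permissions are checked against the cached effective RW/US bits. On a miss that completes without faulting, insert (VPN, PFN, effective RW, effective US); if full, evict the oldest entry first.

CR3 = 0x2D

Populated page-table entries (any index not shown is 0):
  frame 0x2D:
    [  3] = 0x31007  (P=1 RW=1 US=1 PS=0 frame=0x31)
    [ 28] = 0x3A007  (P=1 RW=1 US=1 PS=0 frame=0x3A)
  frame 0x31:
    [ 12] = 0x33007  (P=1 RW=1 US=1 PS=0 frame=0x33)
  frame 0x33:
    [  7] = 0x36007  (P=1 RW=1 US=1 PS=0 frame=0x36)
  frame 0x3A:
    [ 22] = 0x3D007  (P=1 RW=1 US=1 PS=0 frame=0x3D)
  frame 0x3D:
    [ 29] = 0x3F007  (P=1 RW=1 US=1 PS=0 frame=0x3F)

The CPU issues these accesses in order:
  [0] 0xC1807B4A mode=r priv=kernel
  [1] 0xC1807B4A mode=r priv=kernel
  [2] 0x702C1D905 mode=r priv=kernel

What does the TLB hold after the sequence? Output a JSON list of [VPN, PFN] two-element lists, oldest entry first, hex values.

Trace:
#0 VA=0xC1807B4A (r,kernel):
  lvl0: tbl 0x2D, slot 3 ⇒ 0x31007 (P1/RW1/US1/PS0)
  lvl1: tbl 0x31, slot 12 ⇒ 0x33007 (P1/RW1/US1/PS0)
  lvl2: tbl 0x33, slot 7 ⇒ 0x36007 (P1/RW1/US1/PS0)
  → PA=0x36B4A  (3 entries read)
#1 VA=0xC1807B4A (r,kernel):
  TLB hit vpn=0xC1807 → PA=0x36B4A
#2 VA=0x702C1D905 (r,kernel):
  lvl0: tbl 0x2D, slot 28 ⇒ 0x3A007 (P1/RW1/US1/PS0)
  lvl1: tbl 0x3A, slot 22 ⇒ 0x3D007 (P1/RW1/US1/PS0)
  lvl2: tbl 0x3D, slot 29 ⇒ 0x3F007 (P1/RW1/US1/PS0)
  → PA=0x3F905  (3 entries read)

TLB: [["0x702C1D", "0x3F"]]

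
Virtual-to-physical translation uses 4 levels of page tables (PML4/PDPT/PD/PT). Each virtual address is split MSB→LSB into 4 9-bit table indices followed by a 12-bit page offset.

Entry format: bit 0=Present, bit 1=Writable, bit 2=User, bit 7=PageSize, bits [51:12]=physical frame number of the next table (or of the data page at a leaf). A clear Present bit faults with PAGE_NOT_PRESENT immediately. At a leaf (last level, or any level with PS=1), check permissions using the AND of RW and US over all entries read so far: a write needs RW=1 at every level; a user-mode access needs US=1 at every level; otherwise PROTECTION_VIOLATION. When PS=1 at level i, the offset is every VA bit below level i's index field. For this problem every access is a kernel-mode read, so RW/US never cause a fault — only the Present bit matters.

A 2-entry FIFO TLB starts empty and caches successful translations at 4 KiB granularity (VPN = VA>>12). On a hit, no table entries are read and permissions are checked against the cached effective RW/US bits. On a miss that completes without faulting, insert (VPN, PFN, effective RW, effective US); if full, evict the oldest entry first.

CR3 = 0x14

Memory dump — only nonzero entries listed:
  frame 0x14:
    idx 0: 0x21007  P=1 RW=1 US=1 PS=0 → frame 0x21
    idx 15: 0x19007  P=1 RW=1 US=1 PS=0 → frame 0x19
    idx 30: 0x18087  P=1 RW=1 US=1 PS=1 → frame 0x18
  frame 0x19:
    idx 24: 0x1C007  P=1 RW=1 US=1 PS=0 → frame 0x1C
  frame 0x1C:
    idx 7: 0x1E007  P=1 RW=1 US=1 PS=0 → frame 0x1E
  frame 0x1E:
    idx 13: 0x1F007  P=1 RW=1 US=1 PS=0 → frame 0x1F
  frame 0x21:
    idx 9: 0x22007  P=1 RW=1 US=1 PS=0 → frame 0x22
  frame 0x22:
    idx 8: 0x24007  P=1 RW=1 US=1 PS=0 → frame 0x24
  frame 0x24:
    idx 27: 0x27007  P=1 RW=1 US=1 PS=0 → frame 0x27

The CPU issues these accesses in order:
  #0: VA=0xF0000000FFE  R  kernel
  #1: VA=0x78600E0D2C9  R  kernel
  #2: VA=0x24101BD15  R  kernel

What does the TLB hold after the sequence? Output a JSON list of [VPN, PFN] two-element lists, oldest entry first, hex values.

Trace:
#0 VA=0xF0000000FFE (r,kernel):
  L0: frame=0x14 idx=30 entry=0x18087 [P=1 RW=1 US=1 PS=1]
  ⇒ phys 0x18FFE (huge @L0)  [1 reads]
#1 VA=0x78600E0D2C9 (r,kernel):
  L0: frame=0x14 idx=15 entry=0x19007 [P=1 RW=1 US=1 PS=0]
  L1: frame=0x19 idx=24 entry=0x1C007 [P=1 RW=1 US=1 PS=0]
  L2: frame=0x1C idx=7 entry=0x1E007 [P=1 RW=1 US=1 PS=0]
  L3: frame=0x1E idx=13 entry=0x1F007 [P=1 RW=1 US=1 PS=0]
  ⇒ phys 0x1F2C9  [4 reads]
#2 VA=0x24101BD15 (r,kernel):
  L0: frame=0x14 idx=0 entry=0x21007 [P=1 RW=1 US=1 PS=0]
  L1: frame=0x21 idx=9 entry=0x22007 [P=1 RW=1 US=1 PS=0]
  L2: frame=0x22 idx=8 entry=0x24007 [P=1 RW=1 US=1 PS=0]
  L3: frame=0x24 idx=27 entry=0x27007 [P=1 RW=1 US=1 PS=0]
  ⇒ phys 0x27D15  [4 reads]

TLB: [["0x78600E0D", "0x1F"], ["0x24101B", "0x27"]]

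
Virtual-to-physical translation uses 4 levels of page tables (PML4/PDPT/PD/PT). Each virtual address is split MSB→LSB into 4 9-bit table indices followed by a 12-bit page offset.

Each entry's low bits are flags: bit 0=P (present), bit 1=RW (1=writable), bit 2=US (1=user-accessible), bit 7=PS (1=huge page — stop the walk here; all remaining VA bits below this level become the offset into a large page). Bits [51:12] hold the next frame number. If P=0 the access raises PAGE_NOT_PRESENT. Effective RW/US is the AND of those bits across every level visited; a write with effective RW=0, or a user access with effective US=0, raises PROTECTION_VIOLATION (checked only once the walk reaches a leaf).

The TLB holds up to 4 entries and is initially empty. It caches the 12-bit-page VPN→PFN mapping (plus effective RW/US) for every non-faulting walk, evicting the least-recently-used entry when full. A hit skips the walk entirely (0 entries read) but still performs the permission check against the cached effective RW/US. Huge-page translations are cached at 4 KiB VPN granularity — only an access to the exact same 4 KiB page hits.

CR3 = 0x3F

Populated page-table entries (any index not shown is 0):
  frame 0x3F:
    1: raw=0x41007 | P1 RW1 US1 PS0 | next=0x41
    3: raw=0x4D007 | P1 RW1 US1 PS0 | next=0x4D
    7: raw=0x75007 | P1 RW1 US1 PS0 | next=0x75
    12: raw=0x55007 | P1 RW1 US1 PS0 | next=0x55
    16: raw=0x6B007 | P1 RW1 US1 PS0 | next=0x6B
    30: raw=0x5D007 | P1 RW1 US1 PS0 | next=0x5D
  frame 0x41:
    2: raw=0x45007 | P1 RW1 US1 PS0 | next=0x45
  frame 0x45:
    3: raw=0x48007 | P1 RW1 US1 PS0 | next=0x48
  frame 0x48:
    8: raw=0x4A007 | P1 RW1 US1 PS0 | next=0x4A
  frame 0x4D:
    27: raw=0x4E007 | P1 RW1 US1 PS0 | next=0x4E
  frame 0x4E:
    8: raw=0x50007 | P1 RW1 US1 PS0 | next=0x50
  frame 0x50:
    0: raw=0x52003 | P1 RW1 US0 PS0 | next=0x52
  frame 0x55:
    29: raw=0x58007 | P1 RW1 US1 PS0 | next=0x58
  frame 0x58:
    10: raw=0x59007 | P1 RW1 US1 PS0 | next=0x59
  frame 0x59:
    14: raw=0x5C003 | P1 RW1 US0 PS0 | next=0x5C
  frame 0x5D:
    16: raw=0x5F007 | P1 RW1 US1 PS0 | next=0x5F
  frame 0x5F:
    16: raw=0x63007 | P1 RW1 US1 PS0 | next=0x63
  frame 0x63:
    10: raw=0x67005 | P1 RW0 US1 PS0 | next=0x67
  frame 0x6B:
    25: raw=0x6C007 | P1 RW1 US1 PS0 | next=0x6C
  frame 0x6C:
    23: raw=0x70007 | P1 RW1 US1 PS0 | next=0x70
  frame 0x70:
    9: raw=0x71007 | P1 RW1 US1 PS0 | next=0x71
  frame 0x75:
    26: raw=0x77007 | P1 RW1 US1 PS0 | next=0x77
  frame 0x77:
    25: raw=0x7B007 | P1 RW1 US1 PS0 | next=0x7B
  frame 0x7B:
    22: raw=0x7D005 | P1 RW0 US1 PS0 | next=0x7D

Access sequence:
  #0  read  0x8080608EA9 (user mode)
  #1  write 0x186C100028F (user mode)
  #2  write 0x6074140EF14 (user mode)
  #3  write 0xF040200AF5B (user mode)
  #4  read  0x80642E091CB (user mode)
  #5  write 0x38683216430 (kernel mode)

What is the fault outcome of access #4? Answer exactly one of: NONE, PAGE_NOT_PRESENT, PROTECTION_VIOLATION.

Walk each access:
#0 VA=0x8080608EA9 (r,user):
  L0 @0x3F[1] → 0x41007  P=1,RW=1,US=1,PS=0
  L1 @0x41[2] → 0x45007  P=1,RW=1,US=1,PS=0
  L2 @0x45[3] → 0x48007  P=1,RW=1,US=1,PS=0
  L3 @0x48[8] → 0x4A007  P=1,RW=1,US=1,PS=0
  ⇒ phys 0x4AEA9  [4 reads]
#1 VA=0x186C100028F (w,user):
  L0 @0x3F[3] → 0x4D007  P=1,RW=1,US=1,PS=0
  L1 @0x4D[27] → 0x4E007  P=1,RW=1,US=1,PS=0
  L2 @0x4E[8] → 0x50007  P=1,RW=1,US=1,PS=0
  L3 @0x50[0] → 0x52003  P=1,RW=1,US=0,PS=0
  ✗ PROTECTION_VIOLATION  [4 reads]
#2 VA=0x6074140EF14 (w,user):
  L0 @0x3F[12] → 0x55007  P=1,RW=1,US=1,PS=0
  L1 @0x55[29] → 0x58007  P=1,RW=1,US=1,PS=0
  L2 @0x58[10] → 0x59007  P=1,RW=1,US=1,PS=0
  L3 @0x59[14] → 0x5C003  P=1,RW=1,US=0,PS=0
  ✗ PROTECTION_VIOLATION  [4 reads]
#3 VA=0xF040200AF5B (w,user):
  L0 @0x3F[30] → 0x5D007  P=1,RW=1,US=1,PS=0
  L1 @0x5D[16] → 0x5F007  P=1,RW=1,US=1,PS=0
  L2 @0x5F[16] → 0x63007  P=1,RW=1,US=1,PS=0
  L3 @0x63[10] → 0x67005  P=1,RW=0,US=1,PS=0
  ✗ PROTECTION_VIOLATION  [4 reads]
#4 VA=0x80642E091CB (r,user):
  L0 @0x3F[16] → 0x6B007  P=1,RW=1,US=1,PS=0
  L1 @0x6B[25] → 0x6C007  P=1,RW=1,US=1,PS=0
  L2 @0x6C[23] → 0x70007  P=1,RW=1,US=1,PS=0
  L3 @0x70[9] → 0x71007  P=1,RW=1,US=1,PS=0
  ⇒ phys 0x711CB  [4 reads]
#5 VA=0x38683216430 (w,kernel):
  L0 @0x3F[7] → 0x75007  P=1,RW=1,US=1,PS=0
  L1 @0x75[26] → 0x77007  P=1,RW=1,US=1,PS=0
  L2 @0x77[25] → 0x7B007  P=1,RW=1,US=1,PS=0
  L3 @0x7B[22] → 0x7D005  P=1,RW=0,US=1,PS=0
  ✗ PROTECTION_VIOLATION  [4 reads]

Access #4 fault: NONE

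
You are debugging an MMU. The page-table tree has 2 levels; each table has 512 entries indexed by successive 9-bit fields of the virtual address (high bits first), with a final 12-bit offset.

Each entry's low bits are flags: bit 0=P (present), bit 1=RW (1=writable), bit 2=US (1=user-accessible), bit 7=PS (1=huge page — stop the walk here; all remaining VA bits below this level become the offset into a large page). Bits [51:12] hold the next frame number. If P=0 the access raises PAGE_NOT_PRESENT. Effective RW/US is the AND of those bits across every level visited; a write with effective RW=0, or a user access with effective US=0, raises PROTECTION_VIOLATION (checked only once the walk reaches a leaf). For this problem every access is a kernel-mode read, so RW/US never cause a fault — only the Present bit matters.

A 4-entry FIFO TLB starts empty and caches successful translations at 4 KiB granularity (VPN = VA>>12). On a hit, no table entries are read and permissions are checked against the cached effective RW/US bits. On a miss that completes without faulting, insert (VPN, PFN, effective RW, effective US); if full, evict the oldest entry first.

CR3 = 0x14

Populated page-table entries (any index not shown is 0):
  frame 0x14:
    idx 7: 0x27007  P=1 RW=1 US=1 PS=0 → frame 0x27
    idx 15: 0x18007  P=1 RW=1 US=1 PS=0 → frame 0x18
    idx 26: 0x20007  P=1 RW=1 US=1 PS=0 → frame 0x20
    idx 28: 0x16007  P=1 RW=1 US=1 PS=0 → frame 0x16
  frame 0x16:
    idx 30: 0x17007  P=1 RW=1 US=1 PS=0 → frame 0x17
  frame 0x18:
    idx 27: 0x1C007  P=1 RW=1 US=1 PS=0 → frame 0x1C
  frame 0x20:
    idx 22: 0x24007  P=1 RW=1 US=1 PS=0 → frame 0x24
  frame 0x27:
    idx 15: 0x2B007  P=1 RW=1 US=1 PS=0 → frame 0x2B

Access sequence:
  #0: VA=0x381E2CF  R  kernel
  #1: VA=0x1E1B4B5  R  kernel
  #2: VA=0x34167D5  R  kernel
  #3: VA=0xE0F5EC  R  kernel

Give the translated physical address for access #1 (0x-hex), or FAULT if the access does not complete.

Per-access translation:
#0 VA=0x381E2CF (r,kernel):
  [0] read 0x14 idx=28: raw=0x16007 flags P=1 W=1 U=1 S=0
  [1] read 0x16 idx=30: raw=0x17007 flags P=1 W=1 U=1 S=0
  ⇒ phys 0x172CF  [2 reads]
#1 VA=0x1E1B4B5 (r,kernel):
  [0] read 0x14 idx=15: raw=0x18007 flags P=1 W=1 U=1 S=0
  [1] read 0x18 idx=27: raw=0x1C007 flags P=1 W=1 U=1 S=0
  ⇒ phys 0x1C4B5  [2 reads]
#2 VA=0x34167D5 (r,kernel):
  [0] read 0x14 idx=26: raw=0x20007 flags P=1 W=1 U=1 S=0
  [1] read 0x20 idx=22: raw=0x24007 flags P=1 W=1 U=1 S=0
  ⇒ phys 0x247D5  [2 reads]
#3 VA=0xE0F5EC (r,kernel):
  [0] read 0x14 idx=7: raw=0x27007 flags P=1 W=1 U=1 S=0
  [1] read 0x27 idx=15: raw=0x2B007 flags P=1 W=1 U=1 S=0
  ⇒ phys 0x2B5EC  [2 reads]

Access #1 PA: 0x1C4B5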